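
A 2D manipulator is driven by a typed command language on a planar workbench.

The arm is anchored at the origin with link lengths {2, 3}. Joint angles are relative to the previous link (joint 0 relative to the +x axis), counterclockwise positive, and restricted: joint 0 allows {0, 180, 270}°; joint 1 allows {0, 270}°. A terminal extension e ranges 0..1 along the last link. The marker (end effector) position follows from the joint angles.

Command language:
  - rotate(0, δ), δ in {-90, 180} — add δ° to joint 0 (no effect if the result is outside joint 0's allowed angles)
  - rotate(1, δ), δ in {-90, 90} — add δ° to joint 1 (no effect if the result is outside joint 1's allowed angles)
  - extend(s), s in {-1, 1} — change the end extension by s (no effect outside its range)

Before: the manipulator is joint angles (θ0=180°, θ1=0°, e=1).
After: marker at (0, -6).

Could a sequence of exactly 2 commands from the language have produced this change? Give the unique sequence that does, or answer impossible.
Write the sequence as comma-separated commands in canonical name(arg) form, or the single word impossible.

rotate(0, 180), rotate(0, -90)

key: running rotate(0, -90) before rotate(0, 180) would end elsewhere — order is forced
begin: joint angles (θ0=180°, θ1=0°, e=1)
1. rotate(0, 180) → joint angles (θ0=0°, θ1=0°, e=1)
2. rotate(0, -90) → joint angles (θ0=270°, θ1=0°, e=1)
no rival 2-sequence matches.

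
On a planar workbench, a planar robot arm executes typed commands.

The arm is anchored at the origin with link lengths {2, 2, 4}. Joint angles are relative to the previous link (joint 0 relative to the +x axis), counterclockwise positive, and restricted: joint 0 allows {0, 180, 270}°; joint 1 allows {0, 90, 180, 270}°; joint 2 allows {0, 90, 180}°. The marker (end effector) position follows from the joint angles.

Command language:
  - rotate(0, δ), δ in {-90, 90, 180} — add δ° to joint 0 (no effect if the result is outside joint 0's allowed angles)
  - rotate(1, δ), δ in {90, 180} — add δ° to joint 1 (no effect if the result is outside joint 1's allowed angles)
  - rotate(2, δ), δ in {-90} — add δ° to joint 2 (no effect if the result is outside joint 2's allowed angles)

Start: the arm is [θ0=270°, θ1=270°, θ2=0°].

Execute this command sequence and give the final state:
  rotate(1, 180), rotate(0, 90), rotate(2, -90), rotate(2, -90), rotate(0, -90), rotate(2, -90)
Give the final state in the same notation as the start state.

[θ0=270°, θ1=90°, θ2=0°]

from: [θ0=270°, θ1=270°, θ2=0°]
1. rotate(1, 180) → [θ0=270°, θ1=90°, θ2=0°]
2. rotate(0, 90) → [θ0=0°, θ1=90°, θ2=0°]
3. rotate(2, -90) → [θ0=0°, θ1=90°, θ2=0°]
4. rotate(2, -90) → [θ0=0°, θ1=90°, θ2=0°]
5. rotate(0, -90) → [θ0=270°, θ1=90°, θ2=0°]
6. rotate(2, -90) → [θ0=270°, θ1=90°, θ2=0°]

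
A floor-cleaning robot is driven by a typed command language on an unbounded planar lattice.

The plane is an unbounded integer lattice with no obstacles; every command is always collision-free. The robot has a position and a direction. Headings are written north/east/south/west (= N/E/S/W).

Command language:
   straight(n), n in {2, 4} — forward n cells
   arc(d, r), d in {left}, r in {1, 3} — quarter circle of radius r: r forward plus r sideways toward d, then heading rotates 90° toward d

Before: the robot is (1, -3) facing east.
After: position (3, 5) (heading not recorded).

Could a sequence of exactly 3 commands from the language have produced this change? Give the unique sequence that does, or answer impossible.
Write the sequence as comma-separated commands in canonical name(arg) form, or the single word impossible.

key: running arc(left, 1) before arc(left, 3) would end elsewhere — order is forced
from: (1, -3) facing east
[1] after arc(left, 3): (4, 0) facing north
[2] after straight(4): (4, 4) facing north
[3] after arc(left, 1): (3, 5) facing west
uniquely the one of 64 3-step routes that fits.

arc(left, 3), straight(4), arc(left, 1)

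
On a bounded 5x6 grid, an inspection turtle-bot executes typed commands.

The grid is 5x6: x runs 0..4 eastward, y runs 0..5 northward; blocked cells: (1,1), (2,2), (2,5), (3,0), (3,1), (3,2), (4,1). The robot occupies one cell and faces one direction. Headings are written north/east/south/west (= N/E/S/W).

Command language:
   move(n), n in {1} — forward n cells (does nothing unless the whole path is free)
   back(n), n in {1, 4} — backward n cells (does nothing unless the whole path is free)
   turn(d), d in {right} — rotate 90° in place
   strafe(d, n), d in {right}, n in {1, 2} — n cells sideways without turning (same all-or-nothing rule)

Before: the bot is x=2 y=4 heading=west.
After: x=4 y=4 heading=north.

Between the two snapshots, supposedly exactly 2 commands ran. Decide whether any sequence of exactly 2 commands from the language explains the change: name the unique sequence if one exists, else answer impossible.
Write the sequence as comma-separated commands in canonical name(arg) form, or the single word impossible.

turn(right), strafe(right, 2)

key: cell and facing (now N) both changed — the 2 commands mix motion and turning
start: x=2 y=4 heading=west
1. turn(right) → x=2 y=4 heading=north
2. strafe(right, 2) → x=4 y=4 heading=north
all 36 alternatives checked — unique.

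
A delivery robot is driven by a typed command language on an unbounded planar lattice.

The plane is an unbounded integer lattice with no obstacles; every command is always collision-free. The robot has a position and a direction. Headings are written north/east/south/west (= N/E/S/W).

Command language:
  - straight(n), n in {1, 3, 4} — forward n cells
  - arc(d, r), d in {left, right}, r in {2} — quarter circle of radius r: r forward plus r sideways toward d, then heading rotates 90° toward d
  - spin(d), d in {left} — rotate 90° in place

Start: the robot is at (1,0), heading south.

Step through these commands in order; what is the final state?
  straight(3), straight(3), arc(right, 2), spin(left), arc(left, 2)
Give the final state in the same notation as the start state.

at (1,-10), heading east

initial: at (1,0), heading south
step 1 (straight(3)): at (1,-3), heading south
step 2 (straight(3)): at (1,-6), heading south
step 3 (arc(right, 2)): at (-1,-8), heading west
step 4 (spin(left)): at (-1,-8), heading south
step 5 (arc(left, 2)): at (1,-10), heading east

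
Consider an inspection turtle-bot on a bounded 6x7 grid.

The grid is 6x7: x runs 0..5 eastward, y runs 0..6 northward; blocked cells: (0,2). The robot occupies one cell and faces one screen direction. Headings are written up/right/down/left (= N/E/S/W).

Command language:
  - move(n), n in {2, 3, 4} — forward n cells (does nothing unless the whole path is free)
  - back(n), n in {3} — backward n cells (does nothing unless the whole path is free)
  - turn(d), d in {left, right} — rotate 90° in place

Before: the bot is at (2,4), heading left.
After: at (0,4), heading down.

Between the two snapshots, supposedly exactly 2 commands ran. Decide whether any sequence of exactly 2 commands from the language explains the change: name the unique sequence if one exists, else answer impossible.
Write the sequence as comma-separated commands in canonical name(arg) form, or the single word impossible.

key: running turn(left) before move(2) would end elsewhere — order is forced
begin: at (2,4), heading left
[1] after move(2): at (0,4), heading left
[2] after turn(left): at (0,4), heading down
all 36 alternatives checked — unique.

move(2), turn(left)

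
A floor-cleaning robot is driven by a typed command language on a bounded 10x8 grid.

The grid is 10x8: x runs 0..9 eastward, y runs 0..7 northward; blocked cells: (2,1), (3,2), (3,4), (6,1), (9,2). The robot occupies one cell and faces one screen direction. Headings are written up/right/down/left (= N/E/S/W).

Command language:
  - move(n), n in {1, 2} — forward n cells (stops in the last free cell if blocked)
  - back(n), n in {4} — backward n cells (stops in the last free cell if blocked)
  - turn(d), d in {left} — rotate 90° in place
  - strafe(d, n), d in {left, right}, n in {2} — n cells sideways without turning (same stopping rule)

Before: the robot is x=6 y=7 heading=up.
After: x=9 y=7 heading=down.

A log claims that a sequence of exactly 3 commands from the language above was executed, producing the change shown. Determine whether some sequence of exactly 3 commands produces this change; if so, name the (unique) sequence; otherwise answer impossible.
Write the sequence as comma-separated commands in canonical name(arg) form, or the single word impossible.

turn(left), back(4), turn(left)

key: cell and facing (now S) both changed — the 3 commands mix motion and turning
t0: x=6 y=7 heading=up
t=1 turn(left) ⇒ x=6 y=7 heading=left
t=2 back(4) ⇒ x=9 y=7 heading=left
t=3 turn(left) ⇒ x=9 y=7 heading=down
no other 3-command option fits: unique.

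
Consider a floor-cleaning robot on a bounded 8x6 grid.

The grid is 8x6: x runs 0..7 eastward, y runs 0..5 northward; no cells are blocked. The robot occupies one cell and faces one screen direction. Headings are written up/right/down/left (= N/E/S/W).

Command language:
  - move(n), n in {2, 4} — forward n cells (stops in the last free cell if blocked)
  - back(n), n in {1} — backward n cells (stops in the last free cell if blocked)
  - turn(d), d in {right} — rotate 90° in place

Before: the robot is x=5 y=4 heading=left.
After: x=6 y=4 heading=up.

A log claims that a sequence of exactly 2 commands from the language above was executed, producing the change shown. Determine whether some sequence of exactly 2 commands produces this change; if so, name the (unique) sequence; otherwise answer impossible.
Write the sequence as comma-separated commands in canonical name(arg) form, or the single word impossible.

back(1), turn(right)

key: cell and facing (now N) both changed — the 2 commands mix motion and turning
begin: x=5 y=4 heading=left
[1] after back(1): x=6 y=4 heading=left
[2] after turn(right): x=6 y=4 heading=up
no other 2-command option fits: unique.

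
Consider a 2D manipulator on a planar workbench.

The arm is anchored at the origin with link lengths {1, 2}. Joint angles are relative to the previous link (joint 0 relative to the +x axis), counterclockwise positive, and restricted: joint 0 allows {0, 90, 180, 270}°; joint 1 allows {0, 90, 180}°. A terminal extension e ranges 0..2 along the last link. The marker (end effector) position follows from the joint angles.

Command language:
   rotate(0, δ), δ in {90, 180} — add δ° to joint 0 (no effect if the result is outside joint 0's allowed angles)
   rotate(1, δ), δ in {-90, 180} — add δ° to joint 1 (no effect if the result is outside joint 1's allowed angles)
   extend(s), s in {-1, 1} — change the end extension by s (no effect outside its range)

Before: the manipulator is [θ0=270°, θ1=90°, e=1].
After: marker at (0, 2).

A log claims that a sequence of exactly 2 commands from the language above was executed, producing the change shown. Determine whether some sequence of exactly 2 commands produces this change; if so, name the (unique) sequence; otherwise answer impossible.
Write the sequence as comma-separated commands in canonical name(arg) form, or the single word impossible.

rotate(1, -90), rotate(1, 180)

key: order matters: swapping rotate(1, -90) and rotate(1, 180) lands elsewhere
from: [θ0=270°, θ1=90°, e=1]
1. rotate(1, -90) → [θ0=270°, θ1=0°, e=1]
2. rotate(1, 180) → [θ0=270°, θ1=180°, e=1]
uniquely the one of 36 2-step routes that fits.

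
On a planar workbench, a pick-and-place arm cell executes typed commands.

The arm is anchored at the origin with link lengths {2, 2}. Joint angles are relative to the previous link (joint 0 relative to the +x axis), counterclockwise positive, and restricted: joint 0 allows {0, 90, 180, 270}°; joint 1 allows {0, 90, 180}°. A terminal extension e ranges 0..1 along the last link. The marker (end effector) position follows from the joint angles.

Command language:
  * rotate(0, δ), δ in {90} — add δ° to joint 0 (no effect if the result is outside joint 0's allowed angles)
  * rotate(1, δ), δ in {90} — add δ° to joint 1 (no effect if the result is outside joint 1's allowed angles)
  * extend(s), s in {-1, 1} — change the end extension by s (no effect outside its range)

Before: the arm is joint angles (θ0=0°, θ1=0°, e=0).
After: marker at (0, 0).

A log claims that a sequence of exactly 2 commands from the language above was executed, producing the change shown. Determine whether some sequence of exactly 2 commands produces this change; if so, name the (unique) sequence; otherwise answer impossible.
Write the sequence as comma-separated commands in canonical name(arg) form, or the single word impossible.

rotate(1, 90), rotate(1, 90)

t0: joint angles (θ0=0°, θ1=0°, e=0)
step 1 (rotate(1, 90)): joint angles (θ0=0°, θ1=90°, e=0)
step 2 (rotate(1, 90)): joint angles (θ0=0°, θ1=180°, e=0)
all 16 alternatives checked — unique.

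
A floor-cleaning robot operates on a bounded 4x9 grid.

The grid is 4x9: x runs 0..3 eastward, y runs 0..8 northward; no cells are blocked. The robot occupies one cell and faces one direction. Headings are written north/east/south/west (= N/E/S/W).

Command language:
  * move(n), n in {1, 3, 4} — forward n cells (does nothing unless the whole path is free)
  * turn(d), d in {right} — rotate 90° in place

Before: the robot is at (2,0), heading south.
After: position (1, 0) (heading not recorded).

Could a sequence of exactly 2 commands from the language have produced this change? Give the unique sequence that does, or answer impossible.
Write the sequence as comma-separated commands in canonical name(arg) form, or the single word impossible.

key: running move(1) before turn(right) would end elsewhere — order is forced
begin: at (2,0), heading south
[1] after turn(right): at (2,0), heading west
[2] after move(1): at (1,0), heading west
all 16 alternatives checked — unique.

turn(right), move(1)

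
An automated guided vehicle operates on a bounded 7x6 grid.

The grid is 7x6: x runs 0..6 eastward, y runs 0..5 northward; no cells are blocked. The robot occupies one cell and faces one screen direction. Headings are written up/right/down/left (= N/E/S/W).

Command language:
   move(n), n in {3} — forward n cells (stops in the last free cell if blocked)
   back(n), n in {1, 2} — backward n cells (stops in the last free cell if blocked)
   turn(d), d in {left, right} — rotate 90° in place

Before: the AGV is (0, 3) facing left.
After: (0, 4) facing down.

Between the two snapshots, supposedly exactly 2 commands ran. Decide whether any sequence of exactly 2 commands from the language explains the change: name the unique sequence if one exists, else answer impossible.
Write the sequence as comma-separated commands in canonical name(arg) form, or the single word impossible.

turn(left), back(1)

key: position moved to (0,4) AND the heading swung to S — translation plus rotation needed
initial: (0, 3) facing left
t=1 turn(left) ⇒ (0, 3) facing down
t=2 back(1) ⇒ (0, 4) facing down
no other 2-command option fits: unique.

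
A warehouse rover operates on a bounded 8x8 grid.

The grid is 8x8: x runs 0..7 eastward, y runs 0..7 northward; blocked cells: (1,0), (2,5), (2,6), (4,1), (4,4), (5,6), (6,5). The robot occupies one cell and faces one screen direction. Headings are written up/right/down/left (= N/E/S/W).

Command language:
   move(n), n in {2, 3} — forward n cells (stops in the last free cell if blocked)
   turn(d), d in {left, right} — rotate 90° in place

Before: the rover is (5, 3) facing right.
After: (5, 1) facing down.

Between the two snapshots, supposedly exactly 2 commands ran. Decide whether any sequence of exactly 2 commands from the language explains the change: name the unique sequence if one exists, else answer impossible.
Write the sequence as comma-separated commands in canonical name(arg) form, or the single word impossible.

turn(right), move(2)

key: running move(2) before turn(right) would end elsewhere — order is forced
begin: (5, 3) facing right
t=1 turn(right) ⇒ (5, 3) facing down
t=2 move(2) ⇒ (5, 1) facing down
uniquely the one of 16 2-step routes that fits.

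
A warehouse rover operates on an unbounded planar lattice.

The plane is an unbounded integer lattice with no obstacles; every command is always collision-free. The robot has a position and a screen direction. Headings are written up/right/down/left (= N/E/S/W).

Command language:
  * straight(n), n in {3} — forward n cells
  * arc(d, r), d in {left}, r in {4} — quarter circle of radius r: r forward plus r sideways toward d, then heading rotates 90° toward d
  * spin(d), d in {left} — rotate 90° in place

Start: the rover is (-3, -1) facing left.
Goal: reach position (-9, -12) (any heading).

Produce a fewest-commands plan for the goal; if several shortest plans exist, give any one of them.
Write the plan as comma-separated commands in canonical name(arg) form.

straight(3), straight(3), arc(left, 4), straight(3), arc(left, 4)

begin: (-3, -1) facing left
t=1 straight(3) ⇒ (-6, -1) facing left
t=2 straight(3) ⇒ (-9, -1) facing left
t=3 arc(left, 4) ⇒ (-13, -5) facing down
t=4 straight(3) ⇒ (-13, -8) facing down
t=5 arc(left, 4) ⇒ (-9, -12) facing right
no 4-step plan works, so 5 is optimal.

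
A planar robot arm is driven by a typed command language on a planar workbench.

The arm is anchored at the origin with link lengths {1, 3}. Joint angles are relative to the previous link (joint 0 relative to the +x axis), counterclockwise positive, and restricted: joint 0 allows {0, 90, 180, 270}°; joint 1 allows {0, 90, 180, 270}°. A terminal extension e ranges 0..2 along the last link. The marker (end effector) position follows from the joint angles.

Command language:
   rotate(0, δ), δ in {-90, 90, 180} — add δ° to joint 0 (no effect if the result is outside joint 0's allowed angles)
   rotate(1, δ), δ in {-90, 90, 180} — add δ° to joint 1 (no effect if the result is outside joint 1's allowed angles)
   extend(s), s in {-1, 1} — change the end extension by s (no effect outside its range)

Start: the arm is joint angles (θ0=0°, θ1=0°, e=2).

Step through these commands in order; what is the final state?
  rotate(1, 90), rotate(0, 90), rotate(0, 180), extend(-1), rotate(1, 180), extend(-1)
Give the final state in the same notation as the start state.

joint angles (θ0=270°, θ1=270°, e=0)

begin: joint angles (θ0=0°, θ1=0°, e=2)
1. rotate(1, 90) → joint angles (θ0=0°, θ1=90°, e=2)
2. rotate(0, 90) → joint angles (θ0=90°, θ1=90°, e=2)
3. rotate(0, 180) → joint angles (θ0=270°, θ1=90°, e=2)
4. extend(-1) → joint angles (θ0=270°, θ1=90°, e=1)
5. rotate(1, 180) → joint angles (θ0=270°, θ1=270°, e=1)
6. extend(-1) → joint angles (θ0=270°, θ1=270°, e=0)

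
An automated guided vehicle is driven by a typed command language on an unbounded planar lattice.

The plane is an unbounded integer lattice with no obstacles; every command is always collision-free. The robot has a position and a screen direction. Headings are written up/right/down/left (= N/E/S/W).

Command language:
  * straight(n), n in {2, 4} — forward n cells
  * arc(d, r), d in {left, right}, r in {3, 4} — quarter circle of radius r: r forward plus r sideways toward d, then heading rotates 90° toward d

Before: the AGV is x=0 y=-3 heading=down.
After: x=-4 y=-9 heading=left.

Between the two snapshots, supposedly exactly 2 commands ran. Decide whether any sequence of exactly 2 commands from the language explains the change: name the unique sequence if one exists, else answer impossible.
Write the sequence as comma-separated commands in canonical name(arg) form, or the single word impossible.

straight(2), arc(right, 4)

key: cell and facing (now W) both changed — the 2 commands mix motion and turning
t0: x=0 y=-3 heading=down
t=1 straight(2) ⇒ x=0 y=-5 heading=down
t=2 arc(right, 4) ⇒ x=-4 y=-9 heading=left
all 36 alternatives checked — unique.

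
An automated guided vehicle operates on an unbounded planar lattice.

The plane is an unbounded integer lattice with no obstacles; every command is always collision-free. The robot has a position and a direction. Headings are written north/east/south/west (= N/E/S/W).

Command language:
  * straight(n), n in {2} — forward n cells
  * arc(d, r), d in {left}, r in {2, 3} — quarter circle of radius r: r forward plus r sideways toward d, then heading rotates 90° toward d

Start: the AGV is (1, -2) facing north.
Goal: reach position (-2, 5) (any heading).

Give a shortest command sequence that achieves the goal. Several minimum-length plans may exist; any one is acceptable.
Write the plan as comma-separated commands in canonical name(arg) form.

from: (1, -2) facing north
t=1 straight(2) ⇒ (1, 0) facing north
t=2 straight(2) ⇒ (1, 2) facing north
t=3 arc(left, 3) ⇒ (-2, 5) facing west
nothing shorter than 3 reaches the goal.

straight(2), straight(2), arc(left, 3)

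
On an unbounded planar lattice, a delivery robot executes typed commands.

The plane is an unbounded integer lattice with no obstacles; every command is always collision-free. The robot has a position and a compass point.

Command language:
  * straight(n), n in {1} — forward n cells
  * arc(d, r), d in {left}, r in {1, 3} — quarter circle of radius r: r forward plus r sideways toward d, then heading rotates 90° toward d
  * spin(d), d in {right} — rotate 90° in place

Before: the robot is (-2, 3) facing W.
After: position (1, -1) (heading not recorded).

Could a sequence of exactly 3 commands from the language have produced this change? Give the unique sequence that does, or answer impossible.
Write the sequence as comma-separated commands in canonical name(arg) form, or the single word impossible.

key: order matters: swapping arc(left, 1) and straight(1) lands elsewhere
begin: (-2, 3) facing W
1. arc(left, 1) → (-3, 2) facing S
2. arc(left, 3) → (0, -1) facing E
3. straight(1) → (1, -1) facing E
no rival 3-sequence matches.

arc(left, 1), arc(left, 3), straight(1)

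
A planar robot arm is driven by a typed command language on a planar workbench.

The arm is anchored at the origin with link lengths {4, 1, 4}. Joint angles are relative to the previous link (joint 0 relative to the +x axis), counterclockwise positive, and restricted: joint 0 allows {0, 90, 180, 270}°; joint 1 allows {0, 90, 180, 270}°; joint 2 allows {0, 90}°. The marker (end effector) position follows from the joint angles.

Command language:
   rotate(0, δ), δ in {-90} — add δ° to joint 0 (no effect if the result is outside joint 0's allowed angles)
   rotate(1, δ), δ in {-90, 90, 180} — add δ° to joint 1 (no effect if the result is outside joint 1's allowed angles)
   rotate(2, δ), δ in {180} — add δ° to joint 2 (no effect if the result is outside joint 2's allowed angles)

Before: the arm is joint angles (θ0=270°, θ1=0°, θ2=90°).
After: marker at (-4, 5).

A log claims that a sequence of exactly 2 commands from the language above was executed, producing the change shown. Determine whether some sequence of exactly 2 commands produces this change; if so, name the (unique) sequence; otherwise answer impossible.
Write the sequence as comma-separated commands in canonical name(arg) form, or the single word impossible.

rotate(0, -90), rotate(0, -90)

t0: joint angles (θ0=270°, θ1=0°, θ2=90°)
1. rotate(0, -90) → joint angles (θ0=180°, θ1=0°, θ2=90°)
2. rotate(0, -90) → joint angles (θ0=90°, θ1=0°, θ2=90°)
no other 2-command option fits: unique.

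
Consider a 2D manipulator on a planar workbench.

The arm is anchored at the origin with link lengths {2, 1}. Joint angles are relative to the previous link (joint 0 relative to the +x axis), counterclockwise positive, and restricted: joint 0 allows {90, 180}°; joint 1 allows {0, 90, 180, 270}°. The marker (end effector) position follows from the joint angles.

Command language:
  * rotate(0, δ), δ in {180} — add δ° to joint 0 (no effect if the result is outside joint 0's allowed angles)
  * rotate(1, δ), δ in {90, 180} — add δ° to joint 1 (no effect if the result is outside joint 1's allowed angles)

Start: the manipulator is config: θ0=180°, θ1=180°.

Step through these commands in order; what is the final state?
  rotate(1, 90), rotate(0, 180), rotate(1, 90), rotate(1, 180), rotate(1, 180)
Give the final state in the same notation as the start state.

config: θ0=180°, θ1=0°

begin: config: θ0=180°, θ1=180°
t=1 rotate(1, 90) ⇒ config: θ0=180°, θ1=270°
t=2 rotate(0, 180) ⇒ config: θ0=180°, θ1=270°
t=3 rotate(1, 90) ⇒ config: θ0=180°, θ1=0°
t=4 rotate(1, 180) ⇒ config: θ0=180°, θ1=180°
t=5 rotate(1, 180) ⇒ config: θ0=180°, θ1=0°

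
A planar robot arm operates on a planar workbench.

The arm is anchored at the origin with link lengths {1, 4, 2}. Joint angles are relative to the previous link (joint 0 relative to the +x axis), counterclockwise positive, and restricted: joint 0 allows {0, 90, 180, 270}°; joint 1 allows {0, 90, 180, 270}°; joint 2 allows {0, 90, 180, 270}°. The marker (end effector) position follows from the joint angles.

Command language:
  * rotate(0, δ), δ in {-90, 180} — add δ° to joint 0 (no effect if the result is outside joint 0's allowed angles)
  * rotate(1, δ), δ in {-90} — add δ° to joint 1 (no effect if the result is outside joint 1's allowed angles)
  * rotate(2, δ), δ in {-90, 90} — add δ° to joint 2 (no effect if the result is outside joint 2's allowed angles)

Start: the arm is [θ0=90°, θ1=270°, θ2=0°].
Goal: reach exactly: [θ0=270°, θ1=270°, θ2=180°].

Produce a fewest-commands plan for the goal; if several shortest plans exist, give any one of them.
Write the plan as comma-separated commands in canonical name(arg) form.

rotate(0, 180), rotate(2, -90), rotate(2, -90)

initial: [θ0=90°, θ1=270°, θ2=0°]
1. rotate(0, 180) → [θ0=270°, θ1=270°, θ2=0°]
2. rotate(2, -90) → [θ0=270°, θ1=270°, θ2=270°]
3. rotate(2, -90) → [θ0=270°, θ1=270°, θ2=180°]
shorter routes all fall short; 3 is best.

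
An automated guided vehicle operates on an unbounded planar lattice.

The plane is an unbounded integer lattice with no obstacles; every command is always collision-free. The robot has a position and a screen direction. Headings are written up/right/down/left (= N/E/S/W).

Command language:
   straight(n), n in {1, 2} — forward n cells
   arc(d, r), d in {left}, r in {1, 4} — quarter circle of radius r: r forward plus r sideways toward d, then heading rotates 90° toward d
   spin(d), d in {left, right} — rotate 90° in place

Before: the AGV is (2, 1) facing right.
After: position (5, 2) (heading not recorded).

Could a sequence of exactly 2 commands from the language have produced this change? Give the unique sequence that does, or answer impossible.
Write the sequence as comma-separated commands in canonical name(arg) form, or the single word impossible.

key: order matters: swapping straight(2) and arc(left, 1) lands elsewhere
initial: (2, 1) facing right
t=1 straight(2) ⇒ (4, 1) facing right
t=2 arc(left, 1) ⇒ (5, 2) facing up
all 36 alternatives checked — unique.

straight(2), arc(left, 1)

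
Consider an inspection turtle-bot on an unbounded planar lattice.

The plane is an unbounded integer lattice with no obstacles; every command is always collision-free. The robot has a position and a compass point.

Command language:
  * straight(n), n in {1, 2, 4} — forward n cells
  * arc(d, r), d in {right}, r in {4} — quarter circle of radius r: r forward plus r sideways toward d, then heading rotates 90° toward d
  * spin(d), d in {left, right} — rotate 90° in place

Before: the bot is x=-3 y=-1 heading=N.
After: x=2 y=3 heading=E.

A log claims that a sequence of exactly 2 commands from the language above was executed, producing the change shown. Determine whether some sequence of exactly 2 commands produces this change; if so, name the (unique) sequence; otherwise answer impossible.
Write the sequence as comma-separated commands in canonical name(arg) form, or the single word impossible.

arc(right, 4), straight(1)

key: running straight(1) before arc(right, 4) would end elsewhere — order is forced
start: x=-3 y=-1 heading=N
t=1 arc(right, 4) ⇒ x=1 y=3 heading=E
t=2 straight(1) ⇒ x=2 y=3 heading=E
no other 2-command option fits: unique.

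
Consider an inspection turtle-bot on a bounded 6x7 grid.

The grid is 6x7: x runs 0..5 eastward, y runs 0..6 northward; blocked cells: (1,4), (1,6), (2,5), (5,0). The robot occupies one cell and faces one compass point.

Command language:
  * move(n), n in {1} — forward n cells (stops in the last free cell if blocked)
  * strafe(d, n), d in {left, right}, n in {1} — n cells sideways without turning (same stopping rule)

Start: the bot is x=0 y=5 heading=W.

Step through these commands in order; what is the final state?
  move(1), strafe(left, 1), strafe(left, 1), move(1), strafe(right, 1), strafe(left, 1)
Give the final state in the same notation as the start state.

begin: x=0 y=5 heading=W
[1] after move(1): x=0 y=5 heading=W
[2] after strafe(left, 1): x=0 y=4 heading=W
[3] after strafe(left, 1): x=0 y=3 heading=W
[4] after move(1): x=0 y=3 heading=W
[5] after strafe(right, 1): x=0 y=4 heading=W
[6] after strafe(left, 1): x=0 y=3 heading=W

x=0 y=3 heading=W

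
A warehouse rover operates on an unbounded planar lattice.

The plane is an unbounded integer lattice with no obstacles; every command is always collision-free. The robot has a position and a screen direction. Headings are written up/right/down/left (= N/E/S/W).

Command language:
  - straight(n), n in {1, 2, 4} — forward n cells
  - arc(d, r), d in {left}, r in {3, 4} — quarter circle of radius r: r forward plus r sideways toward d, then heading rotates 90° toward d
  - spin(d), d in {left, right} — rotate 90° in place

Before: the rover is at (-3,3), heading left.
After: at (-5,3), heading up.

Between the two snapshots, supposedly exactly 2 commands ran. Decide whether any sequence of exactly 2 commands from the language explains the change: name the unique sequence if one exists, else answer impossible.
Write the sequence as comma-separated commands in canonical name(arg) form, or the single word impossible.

key: position moved to (-5,3) AND the heading swung to N — translation plus rotation needed
initial: at (-3,3), heading left
1. straight(2) → at (-5,3), heading left
2. spin(right) → at (-5,3), heading up
no rival 2-sequence matches.

straight(2), spin(right)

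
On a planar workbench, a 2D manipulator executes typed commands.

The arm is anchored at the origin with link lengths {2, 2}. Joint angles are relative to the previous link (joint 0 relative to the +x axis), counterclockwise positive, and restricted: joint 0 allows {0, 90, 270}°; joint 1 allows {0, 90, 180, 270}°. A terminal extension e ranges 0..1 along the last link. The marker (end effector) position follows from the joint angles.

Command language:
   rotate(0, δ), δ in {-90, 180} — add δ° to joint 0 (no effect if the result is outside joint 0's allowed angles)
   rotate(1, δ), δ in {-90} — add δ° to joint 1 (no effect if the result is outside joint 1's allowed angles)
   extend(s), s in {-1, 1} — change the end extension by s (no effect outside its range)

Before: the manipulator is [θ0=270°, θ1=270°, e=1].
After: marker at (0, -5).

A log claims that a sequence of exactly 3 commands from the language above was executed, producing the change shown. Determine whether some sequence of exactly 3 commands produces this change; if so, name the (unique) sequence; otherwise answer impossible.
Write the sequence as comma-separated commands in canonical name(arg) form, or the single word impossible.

rotate(1, -90), rotate(1, -90), rotate(1, -90)

t0: [θ0=270°, θ1=270°, e=1]
1. rotate(1, -90) → [θ0=270°, θ1=180°, e=1]
2. rotate(1, -90) → [θ0=270°, θ1=90°, e=1]
3. rotate(1, -90) → [θ0=270°, θ1=0°, e=1]
all 125 alternatives checked — unique.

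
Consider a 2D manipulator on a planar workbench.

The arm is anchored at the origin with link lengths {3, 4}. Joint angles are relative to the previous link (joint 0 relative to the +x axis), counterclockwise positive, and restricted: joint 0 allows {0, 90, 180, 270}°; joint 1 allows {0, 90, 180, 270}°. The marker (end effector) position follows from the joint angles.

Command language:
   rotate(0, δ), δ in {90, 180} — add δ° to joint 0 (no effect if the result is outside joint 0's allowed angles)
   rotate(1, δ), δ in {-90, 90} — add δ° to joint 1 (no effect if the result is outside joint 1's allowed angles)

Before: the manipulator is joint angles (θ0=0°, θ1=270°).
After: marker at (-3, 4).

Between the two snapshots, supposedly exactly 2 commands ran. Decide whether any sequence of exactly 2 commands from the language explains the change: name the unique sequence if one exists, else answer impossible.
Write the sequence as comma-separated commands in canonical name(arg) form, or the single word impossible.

rotate(0, 90), rotate(0, 90)

begin: joint angles (θ0=0°, θ1=270°)
step 1 (rotate(0, 90)): joint angles (θ0=90°, θ1=270°)
step 2 (rotate(0, 90)): joint angles (θ0=180°, θ1=270°)
no other 2-command option fits: unique.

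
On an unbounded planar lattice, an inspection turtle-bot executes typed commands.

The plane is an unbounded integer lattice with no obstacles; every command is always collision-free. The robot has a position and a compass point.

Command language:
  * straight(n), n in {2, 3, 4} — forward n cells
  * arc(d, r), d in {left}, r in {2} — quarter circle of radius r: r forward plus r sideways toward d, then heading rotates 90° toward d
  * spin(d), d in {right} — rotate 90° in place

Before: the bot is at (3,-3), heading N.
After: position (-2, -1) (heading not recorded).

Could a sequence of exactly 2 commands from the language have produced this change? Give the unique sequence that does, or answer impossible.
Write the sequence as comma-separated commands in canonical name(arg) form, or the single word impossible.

key: running straight(3) before arc(left, 2) would end elsewhere — order is forced
t0: at (3,-3), heading N
[1] after arc(left, 2): at (1,-1), heading W
[2] after straight(3): at (-2,-1), heading W
uniquely the one of 25 2-step routes that fits.

arc(left, 2), straight(3)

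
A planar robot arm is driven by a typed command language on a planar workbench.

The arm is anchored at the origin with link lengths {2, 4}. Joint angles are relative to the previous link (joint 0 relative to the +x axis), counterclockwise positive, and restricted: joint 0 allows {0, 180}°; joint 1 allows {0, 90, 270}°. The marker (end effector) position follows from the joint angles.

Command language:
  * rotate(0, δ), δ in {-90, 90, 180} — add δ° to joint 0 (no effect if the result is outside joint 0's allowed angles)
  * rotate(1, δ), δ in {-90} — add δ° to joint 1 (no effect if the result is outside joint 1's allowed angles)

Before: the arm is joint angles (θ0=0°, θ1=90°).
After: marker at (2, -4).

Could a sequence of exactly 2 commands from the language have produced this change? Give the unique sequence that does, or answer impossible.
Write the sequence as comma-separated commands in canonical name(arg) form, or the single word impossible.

begin: joint angles (θ0=0°, θ1=90°)
step 1 (rotate(1, -90)): joint angles (θ0=0°, θ1=0°)
step 2 (rotate(1, -90)): joint angles (θ0=0°, θ1=270°)
no other 2-command option fits: unique.

rotate(1, -90), rotate(1, -90)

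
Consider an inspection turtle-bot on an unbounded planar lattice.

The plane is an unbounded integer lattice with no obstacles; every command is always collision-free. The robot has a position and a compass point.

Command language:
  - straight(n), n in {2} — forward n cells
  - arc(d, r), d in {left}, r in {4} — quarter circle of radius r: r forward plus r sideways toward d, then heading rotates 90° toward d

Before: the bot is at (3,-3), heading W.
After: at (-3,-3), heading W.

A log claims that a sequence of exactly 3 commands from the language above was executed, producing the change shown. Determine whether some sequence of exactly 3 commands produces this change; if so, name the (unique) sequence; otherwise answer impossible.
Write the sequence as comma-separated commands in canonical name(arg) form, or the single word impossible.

key: still facing W at the end — nothing in the sequence rotates
from: at (3,-3), heading W
step 1 (straight(2)): at (1,-3), heading W
step 2 (straight(2)): at (-1,-3), heading W
step 3 (straight(2)): at (-3,-3), heading W
no rival 3-sequence matches.

straight(2), straight(2), straight(2)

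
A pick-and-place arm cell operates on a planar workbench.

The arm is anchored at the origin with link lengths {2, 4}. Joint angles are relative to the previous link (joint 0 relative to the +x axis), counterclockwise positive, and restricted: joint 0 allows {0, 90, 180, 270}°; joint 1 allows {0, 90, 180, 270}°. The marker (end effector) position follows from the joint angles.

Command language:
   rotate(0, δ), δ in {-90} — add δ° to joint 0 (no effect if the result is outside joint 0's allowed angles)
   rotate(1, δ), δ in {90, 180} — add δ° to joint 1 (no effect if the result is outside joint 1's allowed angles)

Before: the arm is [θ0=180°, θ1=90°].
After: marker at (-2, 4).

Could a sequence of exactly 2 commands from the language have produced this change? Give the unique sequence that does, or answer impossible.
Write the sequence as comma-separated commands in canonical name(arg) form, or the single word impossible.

t0: [θ0=180°, θ1=90°]
1. rotate(1, 90) → [θ0=180°, θ1=180°]
2. rotate(1, 90) → [θ0=180°, θ1=270°]
all 9 alternatives checked — unique.

rotate(1, 90), rotate(1, 90)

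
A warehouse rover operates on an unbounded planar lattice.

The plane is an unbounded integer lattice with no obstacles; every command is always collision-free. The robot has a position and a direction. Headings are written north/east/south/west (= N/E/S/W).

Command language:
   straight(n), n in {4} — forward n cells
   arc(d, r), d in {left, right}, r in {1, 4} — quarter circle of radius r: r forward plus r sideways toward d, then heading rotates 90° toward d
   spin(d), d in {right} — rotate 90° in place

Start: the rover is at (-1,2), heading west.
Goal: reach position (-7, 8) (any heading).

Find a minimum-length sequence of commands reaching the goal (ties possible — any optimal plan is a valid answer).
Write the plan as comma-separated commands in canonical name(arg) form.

arc(right, 1), arc(left, 4), arc(right, 1)

start: at (-1,2), heading west
t=1 arc(right, 1) ⇒ at (-2,3), heading north
t=2 arc(left, 4) ⇒ at (-6,7), heading west
t=3 arc(right, 1) ⇒ at (-7,8), heading north
no 2-step plan works, so 3 is optimal.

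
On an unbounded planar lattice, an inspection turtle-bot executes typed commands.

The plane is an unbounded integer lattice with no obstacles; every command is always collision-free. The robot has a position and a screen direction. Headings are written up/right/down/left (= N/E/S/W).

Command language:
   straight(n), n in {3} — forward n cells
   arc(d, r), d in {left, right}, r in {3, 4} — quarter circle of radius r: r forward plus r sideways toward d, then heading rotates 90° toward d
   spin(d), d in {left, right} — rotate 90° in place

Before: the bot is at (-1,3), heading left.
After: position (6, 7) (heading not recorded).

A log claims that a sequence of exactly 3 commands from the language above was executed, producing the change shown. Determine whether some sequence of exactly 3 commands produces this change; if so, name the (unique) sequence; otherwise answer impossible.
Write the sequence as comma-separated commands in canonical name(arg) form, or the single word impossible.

key: order matters: swapping spin(right) and straight(3) lands elsewhere
from: at (-1,3), heading left
1. spin(right) → at (-1,3), heading up
2. arc(right, 4) → at (3,7), heading right
3. straight(3) → at (6,7), heading right
uniquely the one of 343 3-step routes that fits.

spin(right), arc(right, 4), straight(3)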